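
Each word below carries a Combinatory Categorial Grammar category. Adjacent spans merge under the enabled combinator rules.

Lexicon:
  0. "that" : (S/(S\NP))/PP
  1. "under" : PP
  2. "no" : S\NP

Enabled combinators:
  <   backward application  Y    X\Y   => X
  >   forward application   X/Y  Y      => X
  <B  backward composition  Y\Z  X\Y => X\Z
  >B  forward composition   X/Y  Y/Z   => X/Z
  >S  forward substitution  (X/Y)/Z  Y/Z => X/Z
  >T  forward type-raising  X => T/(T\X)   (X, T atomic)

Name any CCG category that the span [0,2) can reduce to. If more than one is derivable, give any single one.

S/(S\NP)

[0,3] S   >
  [0,2] S/(S\NP)   >
    [0,1] "that" : (S/(S\NP))/PP
    [1,2] "under" : PP
  [2,3] "no" : S\NP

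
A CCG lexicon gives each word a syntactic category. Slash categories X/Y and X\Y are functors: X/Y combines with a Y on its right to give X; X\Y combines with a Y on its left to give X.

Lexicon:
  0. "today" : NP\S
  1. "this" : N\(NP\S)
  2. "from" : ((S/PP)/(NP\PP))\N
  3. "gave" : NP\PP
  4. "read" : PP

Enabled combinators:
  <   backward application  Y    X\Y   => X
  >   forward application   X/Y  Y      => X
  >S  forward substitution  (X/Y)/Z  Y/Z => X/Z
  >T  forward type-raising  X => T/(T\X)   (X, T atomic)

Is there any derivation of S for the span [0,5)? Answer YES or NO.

[0,5] S   >
  [0,4] S/PP   >
    [0,3] (S/PP)/(NP\PP)   <
      [0,2] N   <
        [0,1] "today" : NP\S
        [1,2] "this" : N\(NP\S)
      [2,3] "from" : ((S/PP)/(NP\PP))\N
    [3,4] "gave" : NP\PP
  [4,5] "read" : PP

YES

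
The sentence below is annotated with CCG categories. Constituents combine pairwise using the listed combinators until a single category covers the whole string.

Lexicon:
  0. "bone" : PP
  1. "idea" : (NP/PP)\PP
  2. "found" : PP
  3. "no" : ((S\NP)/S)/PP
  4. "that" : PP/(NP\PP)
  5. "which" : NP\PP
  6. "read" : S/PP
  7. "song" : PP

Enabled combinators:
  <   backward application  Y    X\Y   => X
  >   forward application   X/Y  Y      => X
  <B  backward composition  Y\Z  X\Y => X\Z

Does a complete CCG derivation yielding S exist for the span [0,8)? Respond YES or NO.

YES

[0,8] S   <
  [0,3] NP   >
    [0,2] NP/PP   <
      [0,1] "bone" : PP
      [1,2] "idea" : (NP/PP)\PP
    [2,3] "found" : PP
  [3,8] S\NP   >
    [3,6] (S\NP)/S   >
      [3,4] "no" : ((S\NP)/S)/PP
      [4,6] PP   >
        [4,5] "that" : PP/(NP\PP)
        [5,6] "which" : NP\PP
    [6,8] S   >
      [6,7] "read" : S/PP
      [7,8] "song" : PP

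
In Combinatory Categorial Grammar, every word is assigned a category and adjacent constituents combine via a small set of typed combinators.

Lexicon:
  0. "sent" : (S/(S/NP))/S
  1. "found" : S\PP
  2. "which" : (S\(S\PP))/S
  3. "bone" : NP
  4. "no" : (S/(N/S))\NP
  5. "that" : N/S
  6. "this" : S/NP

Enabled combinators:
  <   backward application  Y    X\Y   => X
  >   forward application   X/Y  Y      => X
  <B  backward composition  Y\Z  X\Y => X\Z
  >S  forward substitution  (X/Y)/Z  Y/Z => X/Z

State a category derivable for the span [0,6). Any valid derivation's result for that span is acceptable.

[0,7] S   >
  [0,6] S/(S/NP)   >
    [0,1] "sent" : (S/(S/NP))/S
    [1,6] S   <
      [1,2] "found" : S\PP
      [2,6] S\(S\PP)   >
        [2,3] "which" : (S\(S\PP))/S
        [3,6] S   >
          [3,5] S/(N/S)   <
            [3,4] "bone" : NP
            [4,5] "no" : (S/(N/S))\NP
          [5,6] "that" : N/S
  [6,7] "this" : S/NP

S/(S/NP)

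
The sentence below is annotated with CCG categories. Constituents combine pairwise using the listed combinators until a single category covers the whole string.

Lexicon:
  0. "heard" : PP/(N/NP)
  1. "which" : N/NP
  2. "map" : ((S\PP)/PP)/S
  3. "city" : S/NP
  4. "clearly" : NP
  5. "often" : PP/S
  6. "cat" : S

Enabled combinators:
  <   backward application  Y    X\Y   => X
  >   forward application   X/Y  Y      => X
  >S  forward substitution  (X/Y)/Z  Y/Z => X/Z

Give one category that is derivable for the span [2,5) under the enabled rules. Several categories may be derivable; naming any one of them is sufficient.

[0,7] S   <
  [0,2] PP   >
    [0,1] "heard" : PP/(N/NP)
    [1,2] "which" : N/NP
  [2,7] S\PP   >
    [2,5] (S\PP)/PP   >
      [2,3] "map" : ((S\PP)/PP)/S
      [3,5] S   >
        [3,4] "city" : S/NP
        [4,5] "clearly" : NP
    [5,7] PP   >
      [5,6] "often" : PP/S
      [6,7] "cat" : S

(S\PP)/PP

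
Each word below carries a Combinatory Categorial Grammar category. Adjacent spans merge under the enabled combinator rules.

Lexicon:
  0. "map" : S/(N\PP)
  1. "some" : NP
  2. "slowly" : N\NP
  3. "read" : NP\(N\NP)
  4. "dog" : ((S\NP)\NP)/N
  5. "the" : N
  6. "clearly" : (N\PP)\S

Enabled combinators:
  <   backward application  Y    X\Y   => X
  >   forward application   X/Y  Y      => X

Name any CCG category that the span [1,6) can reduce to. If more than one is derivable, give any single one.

S

[0,7] S   >
  [0,1] "map" : S/(N\PP)
  [1,7] N\PP   <
    [1,6] S   <
      [1,2] "some" : NP
      [2,6] S\NP   <
        [2,4] NP   <
          [2,3] "slowly" : N\NP
          [3,4] "read" : NP\(N\NP)
        [4,6] (S\NP)\NP   >
          [4,5] "dog" : ((S\NP)\NP)/N
          [5,6] "the" : N
    [6,7] "clearly" : (N\PP)\S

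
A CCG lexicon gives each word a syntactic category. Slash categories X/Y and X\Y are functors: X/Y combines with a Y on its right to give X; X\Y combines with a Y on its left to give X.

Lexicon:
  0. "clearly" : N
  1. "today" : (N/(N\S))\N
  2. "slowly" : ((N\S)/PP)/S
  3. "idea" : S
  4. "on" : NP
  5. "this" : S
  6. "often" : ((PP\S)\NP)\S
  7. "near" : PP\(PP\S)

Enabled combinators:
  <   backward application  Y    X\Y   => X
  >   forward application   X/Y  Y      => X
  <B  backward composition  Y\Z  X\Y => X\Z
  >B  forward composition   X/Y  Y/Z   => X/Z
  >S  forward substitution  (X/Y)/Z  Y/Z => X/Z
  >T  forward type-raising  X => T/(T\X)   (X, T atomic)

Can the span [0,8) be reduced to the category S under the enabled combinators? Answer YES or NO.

N (N/(N\S))\N ((N\S)/PP)/S S NP S ((PP\S)\NP)\S PP\(PP\S)
CKY chart[0,8] = {N, N/(N\N), N/(PP\PP), NP/(NP\N), PP/(PP\N), S/(S\N)}; S ∉ chart

NO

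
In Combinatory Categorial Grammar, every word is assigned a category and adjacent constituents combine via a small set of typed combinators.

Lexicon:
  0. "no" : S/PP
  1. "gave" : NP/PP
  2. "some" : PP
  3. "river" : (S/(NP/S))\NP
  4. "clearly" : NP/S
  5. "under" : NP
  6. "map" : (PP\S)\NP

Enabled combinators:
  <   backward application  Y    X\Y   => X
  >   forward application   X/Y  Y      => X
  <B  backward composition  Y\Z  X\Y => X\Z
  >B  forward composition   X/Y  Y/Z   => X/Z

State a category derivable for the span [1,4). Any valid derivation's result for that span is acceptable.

S/(NP/S)

[0,7] S   >
  [0,1] "no" : S/PP
  [1,7] PP   <
    [1,5] S   >
      [1,4] S/(NP/S)   <
        [1,3] NP   >
          [1,2] "gave" : NP/PP
          [2,3] "some" : PP
        [3,4] "river" : (S/(NP/S))\NP
      [4,5] "clearly" : NP/S
    [5,7] PP\S   <
      [5,6] "under" : NP
      [6,7] "map" : (PP\S)\NP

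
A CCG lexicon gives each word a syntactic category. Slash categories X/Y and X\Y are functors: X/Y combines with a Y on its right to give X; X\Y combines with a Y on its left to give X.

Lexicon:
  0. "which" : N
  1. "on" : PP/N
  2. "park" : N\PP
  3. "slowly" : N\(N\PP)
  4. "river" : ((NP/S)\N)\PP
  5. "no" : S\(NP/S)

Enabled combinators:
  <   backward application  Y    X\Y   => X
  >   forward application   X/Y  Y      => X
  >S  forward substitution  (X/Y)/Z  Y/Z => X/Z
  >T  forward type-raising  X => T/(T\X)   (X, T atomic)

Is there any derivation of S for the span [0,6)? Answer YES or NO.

YES

[0,6] S   <
  [0,5] NP/S   <
    [0,1] "which" : N
    [1,5] (NP/S)\N   <
      [1,4] PP   >
        [1,2] "on" : PP/N
        [2,4] N   <
          [2,3] "park" : N\PP
          [3,4] "slowly" : N\(N\PP)
      [4,5] "river" : ((NP/S)\N)\PP
  [5,6] "no" : S\(NP/S)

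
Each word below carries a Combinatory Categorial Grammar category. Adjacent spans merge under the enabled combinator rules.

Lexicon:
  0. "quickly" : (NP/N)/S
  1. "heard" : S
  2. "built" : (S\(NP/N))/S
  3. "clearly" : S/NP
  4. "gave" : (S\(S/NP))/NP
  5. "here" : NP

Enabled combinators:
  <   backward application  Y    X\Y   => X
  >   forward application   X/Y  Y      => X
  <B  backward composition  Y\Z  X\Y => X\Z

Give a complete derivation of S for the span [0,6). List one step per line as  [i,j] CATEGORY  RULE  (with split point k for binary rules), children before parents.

[0,1] (NP/N)/S  lex  "quickly"
[1,2] S  lex  "heard"
[0,2] NP/N  >  k=1
[2,3] (S\(NP/N))/S  lex  "built"
[3,4] S/NP  lex  "clearly"
[4,5] (S\(S/NP))/NP  lex  "gave"
[5,6] NP  lex  "here"
[4,6] S\(S/NP)  >  k=5
[3,6] S  <  k=4
[2,6] S\(NP/N)  >  k=3
[0,6] S  <  k=2

[0,6] S   <
  [0,2] NP/N   >
    [0,1] "quickly" : (NP/N)/S
    [1,2] "heard" : S
  [2,6] S\(NP/N)   >
    [2,3] "built" : (S\(NP/N))/S
    [3,6] S   <
      [3,4] "clearly" : S/NP
      [4,6] S\(S/NP)   >
        [4,5] "gave" : (S\(S/NP))/NP
        [5,6] "here" : NP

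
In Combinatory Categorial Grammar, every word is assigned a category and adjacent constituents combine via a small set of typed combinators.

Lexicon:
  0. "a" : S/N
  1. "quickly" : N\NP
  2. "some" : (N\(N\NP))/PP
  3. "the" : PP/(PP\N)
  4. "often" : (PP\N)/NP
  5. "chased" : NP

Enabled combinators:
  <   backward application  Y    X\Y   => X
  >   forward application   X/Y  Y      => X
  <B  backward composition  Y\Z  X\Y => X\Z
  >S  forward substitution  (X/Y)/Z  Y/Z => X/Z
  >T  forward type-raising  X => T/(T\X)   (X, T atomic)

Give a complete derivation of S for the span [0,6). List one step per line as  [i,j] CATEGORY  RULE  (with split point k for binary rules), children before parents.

[0,6] S   >
  [0,1] "a" : S/N
  [1,6] N   <
    [1,2] "quickly" : N\NP
    [2,6] N\(N\NP)   >
      [2,3] "some" : (N\(N\NP))/PP
      [3,6] PP   >
        [3,4] "the" : PP/(PP\N)
        [4,6] PP\N   >
          [4,5] "often" : (PP\N)/NP
          [5,6] "chased" : NP

[0,1] S/N  lex  "a"
[1,2] N\NP  lex  "quickly"
[2,3] (N\(N\NP))/PP  lex  "some"
[3,4] PP/(PP\N)  lex  "the"
[4,5] (PP\N)/NP  lex  "often"
[5,6] NP  lex  "chased"
[4,6] PP\N  >  k=5
[3,6] PP  >  k=4
[2,6] N\(N\NP)  >  k=3
[1,6] N  <  k=2
[0,6] S  >  k=1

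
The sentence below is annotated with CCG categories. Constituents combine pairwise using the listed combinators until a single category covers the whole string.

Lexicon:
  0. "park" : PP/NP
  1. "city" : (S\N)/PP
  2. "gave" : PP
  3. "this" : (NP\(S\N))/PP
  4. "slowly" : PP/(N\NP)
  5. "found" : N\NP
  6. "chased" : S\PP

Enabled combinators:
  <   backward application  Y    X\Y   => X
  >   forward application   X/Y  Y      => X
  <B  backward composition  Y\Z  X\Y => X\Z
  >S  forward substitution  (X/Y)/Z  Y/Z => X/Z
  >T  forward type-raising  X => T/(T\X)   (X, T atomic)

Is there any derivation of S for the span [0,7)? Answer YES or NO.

YES

[0,7] S   <
  [0,6] PP   >
    [0,1] "park" : PP/NP
    [1,6] NP   <
      [1,3] S\N   >
        [1,2] "city" : (S\N)/PP
        [2,3] "gave" : PP
      [3,6] NP\(S\N)   >
        [3,4] "this" : (NP\(S\N))/PP
        [4,6] PP   >
          [4,5] "slowly" : PP/(N\NP)
          [5,6] "found" : N\NP
  [6,7] "chased" : S\PP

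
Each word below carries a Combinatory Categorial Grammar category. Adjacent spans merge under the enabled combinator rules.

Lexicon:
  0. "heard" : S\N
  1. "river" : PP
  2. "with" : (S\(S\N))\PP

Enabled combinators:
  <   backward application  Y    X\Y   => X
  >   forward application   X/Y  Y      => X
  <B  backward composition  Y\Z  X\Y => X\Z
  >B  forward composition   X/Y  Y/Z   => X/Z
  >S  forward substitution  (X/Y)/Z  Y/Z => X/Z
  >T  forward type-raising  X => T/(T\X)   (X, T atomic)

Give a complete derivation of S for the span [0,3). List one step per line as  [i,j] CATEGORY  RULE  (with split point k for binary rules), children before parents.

[0,3] S   <
  [0,1] "heard" : S\N
  [1,3] S\(S\N)   <
    [1,2] "river" : PP
    [2,3] "with" : (S\(S\N))\PP

[0,1] S\N  lex  "heard"
[1,2] PP  lex  "river"
[2,3] (S\(S\N))\PP  lex  "with"
[1,3] S\(S\N)  <  k=2
[0,3] S  <  k=1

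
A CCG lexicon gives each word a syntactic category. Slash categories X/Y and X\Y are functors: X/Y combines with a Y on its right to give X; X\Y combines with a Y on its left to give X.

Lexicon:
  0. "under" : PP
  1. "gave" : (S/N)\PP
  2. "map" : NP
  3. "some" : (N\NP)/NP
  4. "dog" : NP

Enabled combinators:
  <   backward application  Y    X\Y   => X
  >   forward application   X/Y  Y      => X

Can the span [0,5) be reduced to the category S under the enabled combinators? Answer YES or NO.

YES

[0,5] S   >
  [0,2] S/N   <
    [0,1] "under" : PP
    [1,2] "gave" : (S/N)\PP
  [2,5] N   <
    [2,3] "map" : NP
    [3,5] N\NP   >
      [3,4] "some" : (N\NP)/NP
      [4,5] "dog" : NP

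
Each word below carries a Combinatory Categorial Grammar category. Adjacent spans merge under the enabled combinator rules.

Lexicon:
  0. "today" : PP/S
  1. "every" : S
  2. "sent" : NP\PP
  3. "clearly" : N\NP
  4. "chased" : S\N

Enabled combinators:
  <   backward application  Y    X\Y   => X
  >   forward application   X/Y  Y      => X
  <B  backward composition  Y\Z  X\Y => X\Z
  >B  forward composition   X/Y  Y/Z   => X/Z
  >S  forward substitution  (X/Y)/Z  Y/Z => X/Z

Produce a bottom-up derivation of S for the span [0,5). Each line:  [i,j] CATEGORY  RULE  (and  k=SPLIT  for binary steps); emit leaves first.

[0,5] S   <
  [0,4] N   <
    [0,3] NP   <
      [0,2] PP   >
        [0,1] "today" : PP/S
        [1,2] "every" : S
      [2,3] "sent" : NP\PP
    [3,4] "clearly" : N\NP
  [4,5] "chased" : S\N

[0,1] PP/S  lex  "today"
[1,2] S  lex  "every"
[0,2] PP  >  k=1
[2,3] NP\PP  lex  "sent"
[0,3] NP  <  k=2
[3,4] N\NP  lex  "clearly"
[0,4] N  <  k=3
[4,5] S\N  lex  "chased"
[0,5] S  <  k=4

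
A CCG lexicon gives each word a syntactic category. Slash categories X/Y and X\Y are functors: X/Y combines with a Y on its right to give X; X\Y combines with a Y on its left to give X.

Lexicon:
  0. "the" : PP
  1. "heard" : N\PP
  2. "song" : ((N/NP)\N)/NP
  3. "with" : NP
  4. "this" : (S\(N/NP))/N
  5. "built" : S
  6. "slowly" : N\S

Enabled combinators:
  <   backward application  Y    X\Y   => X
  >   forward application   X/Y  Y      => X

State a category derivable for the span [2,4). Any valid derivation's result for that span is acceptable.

[0,7] S   <
  [0,4] N/NP   <
    [0,2] N   <
      [0,1] "the" : PP
      [1,2] "heard" : N\PP
    [2,4] (N/NP)\N   >
      [2,3] "song" : ((N/NP)\N)/NP
      [3,4] "with" : NP
  [4,7] S\(N/NP)   >
    [4,5] "this" : (S\(N/NP))/N
    [5,7] N   <
      [5,6] "built" : S
      [6,7] "slowly" : N\S

(N/NP)\N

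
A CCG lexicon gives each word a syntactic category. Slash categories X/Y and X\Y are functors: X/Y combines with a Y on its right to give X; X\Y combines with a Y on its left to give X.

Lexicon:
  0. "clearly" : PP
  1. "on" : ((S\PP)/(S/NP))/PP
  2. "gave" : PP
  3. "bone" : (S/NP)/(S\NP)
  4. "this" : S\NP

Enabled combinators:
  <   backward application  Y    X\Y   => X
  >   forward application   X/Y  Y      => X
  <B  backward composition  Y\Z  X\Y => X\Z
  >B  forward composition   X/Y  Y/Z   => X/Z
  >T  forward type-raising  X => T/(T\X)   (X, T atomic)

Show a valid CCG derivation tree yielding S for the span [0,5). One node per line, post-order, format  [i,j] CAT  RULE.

[0,1] PP  lex  "clearly"
[1,2] ((S\PP)/(S/NP))/PP  lex  "on"
[2,3] PP  lex  "gave"
[1,3] (S\PP)/(S/NP)  >  k=2
[3,4] (S/NP)/(S\NP)  lex  "bone"
[4,5] S\NP  lex  "this"
[3,5] S/NP  >  k=4
[1,5] S\PP  >  k=3
[0,5] S  <  k=1

[0,5] S   <
  [0,1] "clearly" : PP
  [1,5] S\PP   >
    [1,3] (S\PP)/(S/NP)   >
      [1,2] "on" : ((S\PP)/(S/NP))/PP
      [2,3] "gave" : PP
    [3,5] S/NP   >
      [3,4] "bone" : (S/NP)/(S\NP)
      [4,5] "this" : S\NP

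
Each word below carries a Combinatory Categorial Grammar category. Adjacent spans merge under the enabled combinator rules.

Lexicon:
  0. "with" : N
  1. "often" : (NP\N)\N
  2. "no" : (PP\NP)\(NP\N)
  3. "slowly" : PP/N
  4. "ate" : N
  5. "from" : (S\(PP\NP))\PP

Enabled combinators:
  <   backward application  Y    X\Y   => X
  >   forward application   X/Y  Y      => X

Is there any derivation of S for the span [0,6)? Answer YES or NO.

[0,6] S   <
  [0,3] PP\NP   <
    [0,2] NP\N   <
      [0,1] "with" : N
      [1,2] "often" : (NP\N)\N
    [2,3] "no" : (PP\NP)\(NP\N)
  [3,6] S\(PP\NP)   <
    [3,5] PP   >
      [3,4] "slowly" : PP/N
      [4,5] "ate" : N
    [5,6] "from" : (S\(PP\NP))\PP

YES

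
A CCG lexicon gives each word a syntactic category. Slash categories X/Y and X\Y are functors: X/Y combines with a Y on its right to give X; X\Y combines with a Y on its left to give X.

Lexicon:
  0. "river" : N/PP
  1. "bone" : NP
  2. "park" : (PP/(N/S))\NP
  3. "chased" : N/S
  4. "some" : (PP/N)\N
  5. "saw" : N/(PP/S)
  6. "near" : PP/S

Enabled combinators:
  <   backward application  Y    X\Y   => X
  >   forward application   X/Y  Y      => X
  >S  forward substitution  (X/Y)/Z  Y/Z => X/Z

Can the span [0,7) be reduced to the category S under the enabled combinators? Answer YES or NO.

N/PP NP (PP/(N/S))\NP N/S (PP/N)\N N/(PP/S) PP/S
CKY chart[0,7] = {PP}; S ∉ chart

NO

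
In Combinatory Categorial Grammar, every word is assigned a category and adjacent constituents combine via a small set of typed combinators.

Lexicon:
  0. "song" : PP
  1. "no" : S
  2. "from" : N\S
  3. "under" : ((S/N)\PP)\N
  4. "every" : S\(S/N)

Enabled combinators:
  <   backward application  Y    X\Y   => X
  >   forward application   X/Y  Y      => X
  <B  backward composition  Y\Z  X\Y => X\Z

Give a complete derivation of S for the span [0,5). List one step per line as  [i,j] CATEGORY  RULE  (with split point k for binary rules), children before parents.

[0,5] S   <
  [0,4] S/N   <
    [0,1] "song" : PP
    [1,4] (S/N)\PP   <
      [1,3] N   <
        [1,2] "no" : S
        [2,3] "from" : N\S
      [3,4] "under" : ((S/N)\PP)\N
  [4,5] "every" : S\(S/N)

[0,1] PP  lex  "song"
[1,2] S  lex  "no"
[2,3] N\S  lex  "from"
[1,3] N  <  k=2
[3,4] ((S/N)\PP)\N  lex  "under"
[1,4] (S/N)\PP  <  k=3
[0,4] S/N  <  k=1
[4,5] S\(S/N)  lex  "every"
[0,5] S  <  k=4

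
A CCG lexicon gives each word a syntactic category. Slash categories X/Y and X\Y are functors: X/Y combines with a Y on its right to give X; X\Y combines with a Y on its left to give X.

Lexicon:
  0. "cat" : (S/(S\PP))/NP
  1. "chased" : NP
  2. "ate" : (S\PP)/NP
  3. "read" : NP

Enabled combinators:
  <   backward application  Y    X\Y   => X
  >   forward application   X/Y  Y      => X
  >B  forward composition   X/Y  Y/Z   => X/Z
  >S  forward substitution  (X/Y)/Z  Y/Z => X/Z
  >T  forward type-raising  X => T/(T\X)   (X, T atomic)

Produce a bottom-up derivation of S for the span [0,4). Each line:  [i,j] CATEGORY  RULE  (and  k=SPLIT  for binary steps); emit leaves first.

[0,1] (S/(S\PP))/NP  lex  "cat"
[1,2] NP  lex  "chased"
[0,2] S/(S\PP)  >  k=1
[2,3] (S\PP)/NP  lex  "ate"
[3,4] NP  lex  "read"
[2,4] S\PP  >  k=3
[0,4] S  >  k=2

[0,4] S   >
  [0,2] S/(S\PP)   >
    [0,1] "cat" : (S/(S\PP))/NP
    [1,2] "chased" : NP
  [2,4] S\PP   >
    [2,3] "ate" : (S\PP)/NP
    [3,4] "read" : NP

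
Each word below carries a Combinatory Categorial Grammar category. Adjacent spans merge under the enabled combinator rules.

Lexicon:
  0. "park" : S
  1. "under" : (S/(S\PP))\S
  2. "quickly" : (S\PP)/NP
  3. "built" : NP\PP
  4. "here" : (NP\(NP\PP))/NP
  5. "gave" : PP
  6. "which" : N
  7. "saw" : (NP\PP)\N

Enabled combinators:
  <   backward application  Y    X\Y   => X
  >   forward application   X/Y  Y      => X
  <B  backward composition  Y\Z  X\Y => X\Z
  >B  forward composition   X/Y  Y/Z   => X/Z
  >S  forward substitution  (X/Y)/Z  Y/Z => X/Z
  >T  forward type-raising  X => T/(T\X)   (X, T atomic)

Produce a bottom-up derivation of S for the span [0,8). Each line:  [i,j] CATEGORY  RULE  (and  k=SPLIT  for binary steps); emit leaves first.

[0,8] S   >
  [0,2] S/(S\PP)   <
    [0,1] "park" : S
    [1,2] "under" : (S/(S\PP))\S
  [2,8] S\PP   >
    [2,3] "quickly" : (S\PP)/NP
    [3,8] NP   <
      [3,4] "built" : NP\PP
      [4,8] NP\(NP\PP)   >
        [4,5] "here" : (NP\(NP\PP))/NP
        [5,8] NP   <
          [5,6] "gave" : PP
          [6,8] NP\PP   <
            [6,7] "which" : N
            [7,8] "saw" : (NP\PP)\N

[0,1] S  lex  "park"
[1,2] (S/(S\PP))\S  lex  "under"
[0,2] S/(S\PP)  <  k=1
[2,3] (S\PP)/NP  lex  "quickly"
[3,4] NP\PP  lex  "built"
[4,5] (NP\(NP\PP))/NP  lex  "here"
[5,6] PP  lex  "gave"
[6,7] N  lex  "which"
[7,8] (NP\PP)\N  lex  "saw"
[6,8] NP\PP  <  k=7
[5,8] NP  <  k=6
[4,8] NP\(NP\PP)  >  k=5
[3,8] NP  <  k=4
[2,8] S\PP  >  k=3
[0,8] S  >  k=2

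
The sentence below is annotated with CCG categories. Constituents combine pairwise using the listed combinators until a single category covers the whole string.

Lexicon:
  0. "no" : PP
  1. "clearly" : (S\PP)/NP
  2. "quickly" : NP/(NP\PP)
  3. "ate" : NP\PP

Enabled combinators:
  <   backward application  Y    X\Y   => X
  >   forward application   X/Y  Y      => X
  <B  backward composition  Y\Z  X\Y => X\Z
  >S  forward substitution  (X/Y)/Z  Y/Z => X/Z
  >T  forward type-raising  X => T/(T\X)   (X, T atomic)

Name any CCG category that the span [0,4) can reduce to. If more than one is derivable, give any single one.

S

[0,4] S   <
  [0,1] "no" : PP
  [1,4] S\PP   >
    [1,2] "clearly" : (S\PP)/NP
    [2,4] NP   >
      [2,3] "quickly" : NP/(NP\PP)
      [3,4] "ate" : NP\PP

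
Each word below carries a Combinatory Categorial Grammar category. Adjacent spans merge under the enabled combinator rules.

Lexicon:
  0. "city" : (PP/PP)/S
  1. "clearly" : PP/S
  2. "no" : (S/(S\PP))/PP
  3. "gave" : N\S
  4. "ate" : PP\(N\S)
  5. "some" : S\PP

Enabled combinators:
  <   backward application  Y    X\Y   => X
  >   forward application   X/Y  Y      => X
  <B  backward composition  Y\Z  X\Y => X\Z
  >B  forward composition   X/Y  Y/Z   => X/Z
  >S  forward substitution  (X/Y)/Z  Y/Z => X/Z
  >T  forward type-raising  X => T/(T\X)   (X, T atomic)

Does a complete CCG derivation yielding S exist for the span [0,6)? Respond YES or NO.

NO

(PP/PP)/S PP/S (S/(S\PP))/PP N\S PP\(N\S) S\PP
CKY chart[0,6] = {(PP/PP)/(S\PP), N/(N\PP), NP/(NP\PP), PP, PP/(PP\PP), PP/(S\S), S/(S\PP)}; S ∉ chart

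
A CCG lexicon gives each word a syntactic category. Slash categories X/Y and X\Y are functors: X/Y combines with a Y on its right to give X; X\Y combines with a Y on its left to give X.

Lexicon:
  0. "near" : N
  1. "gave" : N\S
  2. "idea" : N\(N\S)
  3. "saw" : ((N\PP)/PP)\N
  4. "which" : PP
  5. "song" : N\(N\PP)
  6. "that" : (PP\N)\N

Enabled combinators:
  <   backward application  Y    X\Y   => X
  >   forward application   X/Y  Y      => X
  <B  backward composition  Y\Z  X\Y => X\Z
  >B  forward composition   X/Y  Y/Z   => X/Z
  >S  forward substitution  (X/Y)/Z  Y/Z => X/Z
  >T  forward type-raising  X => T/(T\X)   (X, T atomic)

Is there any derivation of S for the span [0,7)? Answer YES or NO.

N N\S N\(N\S) ((N\PP)/PP)\N PP N\(N\PP) (PP\N)\N
CKY chart[0,7] = {N/(N\PP), NP/(NP\PP), PP, PP/(PP\PP), S/(S\PP)}; S ∉ chart

NO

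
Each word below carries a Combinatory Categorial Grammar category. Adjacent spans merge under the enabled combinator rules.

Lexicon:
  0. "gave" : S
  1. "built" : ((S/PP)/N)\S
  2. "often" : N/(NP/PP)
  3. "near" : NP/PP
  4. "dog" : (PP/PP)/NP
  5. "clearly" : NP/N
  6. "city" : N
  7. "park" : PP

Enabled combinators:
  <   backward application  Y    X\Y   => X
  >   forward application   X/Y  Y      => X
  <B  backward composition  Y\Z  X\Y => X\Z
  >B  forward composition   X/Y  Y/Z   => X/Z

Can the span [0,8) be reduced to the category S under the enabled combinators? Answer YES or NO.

YES

[0,8] S   >
  [0,7] S/PP   >B
    [0,4] S/PP   >
      [0,2] (S/PP)/N   <
        [0,1] "gave" : S
        [1,2] "built" : ((S/PP)/N)\S
      [2,4] N   >
        [2,3] "often" : N/(NP/PP)
        [3,4] "near" : NP/PP
    [4,7] PP/PP   >
      [4,5] "dog" : (PP/PP)/NP
      [5,7] NP   >
        [5,6] "clearly" : NP/N
        [6,7] "city" : N
  [7,8] "park" : PP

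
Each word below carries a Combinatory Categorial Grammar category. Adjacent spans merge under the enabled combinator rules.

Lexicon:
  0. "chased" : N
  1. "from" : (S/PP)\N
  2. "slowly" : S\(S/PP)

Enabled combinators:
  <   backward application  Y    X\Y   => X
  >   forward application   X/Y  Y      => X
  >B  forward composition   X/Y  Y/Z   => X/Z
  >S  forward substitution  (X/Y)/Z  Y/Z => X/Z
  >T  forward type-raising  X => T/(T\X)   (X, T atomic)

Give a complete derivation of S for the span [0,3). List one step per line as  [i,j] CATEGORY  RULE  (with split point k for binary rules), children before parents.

[0,3] S   <
  [0,2] S/PP   <
    [0,1] "chased" : N
    [1,2] "from" : (S/PP)\N
  [2,3] "slowly" : S\(S/PP)

[0,1] N  lex  "chased"
[1,2] (S/PP)\N  lex  "from"
[0,2] S/PP  <  k=1
[2,3] S\(S/PP)  lex  "slowly"
[0,3] S  <  k=2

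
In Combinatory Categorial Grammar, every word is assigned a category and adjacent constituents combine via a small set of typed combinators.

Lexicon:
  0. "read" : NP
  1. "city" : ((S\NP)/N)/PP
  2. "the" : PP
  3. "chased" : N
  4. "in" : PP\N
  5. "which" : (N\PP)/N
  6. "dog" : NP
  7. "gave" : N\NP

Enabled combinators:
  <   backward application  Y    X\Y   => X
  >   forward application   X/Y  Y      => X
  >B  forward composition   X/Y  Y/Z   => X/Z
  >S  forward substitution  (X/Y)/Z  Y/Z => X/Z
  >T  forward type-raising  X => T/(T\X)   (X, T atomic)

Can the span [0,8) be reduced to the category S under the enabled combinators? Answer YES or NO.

YES

[0,8] S   >
  [0,1] S/(S\NP)   >T
    [0,1] "read" : NP
  [1,8] S\NP   >
    [1,3] (S\NP)/N   >
      [1,2] "city" : ((S\NP)/N)/PP
      [2,3] "the" : PP
    [3,8] N   <
      [3,5] PP   >
        [3,4] PP/(PP\N)   >T
          [3,4] "chased" : N
        [4,5] "in" : PP\N
      [5,8] N\PP   >
        [5,6] "which" : (N\PP)/N
        [6,8] N   <
          [6,7] "dog" : NP
          [7,8] "gave" : N\NP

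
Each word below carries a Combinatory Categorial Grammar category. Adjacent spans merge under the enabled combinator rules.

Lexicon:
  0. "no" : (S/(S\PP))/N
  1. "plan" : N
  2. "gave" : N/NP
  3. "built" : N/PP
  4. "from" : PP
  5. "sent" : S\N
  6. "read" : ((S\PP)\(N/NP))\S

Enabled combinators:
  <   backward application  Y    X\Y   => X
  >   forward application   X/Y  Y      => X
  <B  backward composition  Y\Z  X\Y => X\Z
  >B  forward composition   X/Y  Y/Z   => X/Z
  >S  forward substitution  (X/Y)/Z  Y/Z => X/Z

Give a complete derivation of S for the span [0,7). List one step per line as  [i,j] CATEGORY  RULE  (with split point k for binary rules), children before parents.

[0,7] S   >
  [0,2] S/(S\PP)   >
    [0,1] "no" : (S/(S\PP))/N
    [1,2] "plan" : N
  [2,7] S\PP   <
    [2,3] "gave" : N/NP
    [3,7] (S\PP)\(N/NP)   <
      [3,6] S   <
        [3,5] N   >
          [3,4] "built" : N/PP
          [4,5] "from" : PP
        [5,6] "sent" : S\N
      [6,7] "read" : ((S\PP)\(N/NP))\S

[0,1] (S/(S\PP))/N  lex  "no"
[1,2] N  lex  "plan"
[0,2] S/(S\PP)  >  k=1
[2,3] N/NP  lex  "gave"
[3,4] N/PP  lex  "built"
[4,5] PP  lex  "from"
[3,5] N  >  k=4
[5,6] S\N  lex  "sent"
[3,6] S  <  k=5
[6,7] ((S\PP)\(N/NP))\S  lex  "read"
[3,7] (S\PP)\(N/NP)  <  k=6
[2,7] S\PP  <  k=3
[0,7] S  >  k=2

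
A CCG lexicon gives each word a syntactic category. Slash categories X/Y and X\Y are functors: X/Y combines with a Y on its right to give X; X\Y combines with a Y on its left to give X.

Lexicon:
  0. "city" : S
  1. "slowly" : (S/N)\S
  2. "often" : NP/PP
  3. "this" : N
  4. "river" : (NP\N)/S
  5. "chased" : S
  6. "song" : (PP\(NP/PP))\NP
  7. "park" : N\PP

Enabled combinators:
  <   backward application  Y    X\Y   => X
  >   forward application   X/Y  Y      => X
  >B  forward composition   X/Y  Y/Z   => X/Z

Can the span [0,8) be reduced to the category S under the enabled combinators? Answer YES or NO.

[0,8] S   >
  [0,2] S/N   <
    [0,1] "city" : S
    [1,2] "slowly" : (S/N)\S
  [2,8] N   <
    [2,7] PP   <
      [2,3] "often" : NP/PP
      [3,7] PP\(NP/PP)   <
        [3,6] NP   <
          [3,4] "this" : N
          [4,6] NP\N   >
            [4,5] "river" : (NP\N)/S
            [5,6] "chased" : S
        [6,7] "song" : (PP\(NP/PP))\NP
    [7,8] "park" : N\PP

YES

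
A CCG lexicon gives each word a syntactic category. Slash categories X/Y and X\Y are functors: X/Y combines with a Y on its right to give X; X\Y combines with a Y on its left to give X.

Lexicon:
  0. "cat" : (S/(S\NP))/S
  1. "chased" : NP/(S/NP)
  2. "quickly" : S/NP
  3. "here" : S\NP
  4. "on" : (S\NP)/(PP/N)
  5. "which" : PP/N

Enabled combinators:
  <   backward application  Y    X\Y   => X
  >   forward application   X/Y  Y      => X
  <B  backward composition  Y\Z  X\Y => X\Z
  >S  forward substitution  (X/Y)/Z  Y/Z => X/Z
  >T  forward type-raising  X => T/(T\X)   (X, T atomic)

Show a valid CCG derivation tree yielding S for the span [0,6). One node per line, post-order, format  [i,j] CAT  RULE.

[0,6] S   >
  [0,4] S/(S\NP)   >
    [0,1] "cat" : (S/(S\NP))/S
    [1,4] S   <
      [1,3] NP   >
        [1,2] "chased" : NP/(S/NP)
        [2,3] "quickly" : S/NP
      [3,4] "here" : S\NP
  [4,6] S\NP   >
    [4,5] "on" : (S\NP)/(PP/N)
    [5,6] "which" : PP/N

[0,1] (S/(S\NP))/S  lex  "cat"
[1,2] NP/(S/NP)  lex  "chased"
[2,3] S/NP  lex  "quickly"
[1,3] NP  >  k=2
[3,4] S\NP  lex  "here"
[1,4] S  <  k=3
[0,4] S/(S\NP)  >  k=1
[4,5] (S\NP)/(PP/N)  lex  "on"
[5,6] PP/N  lex  "which"
[4,6] S\NP  >  k=5
[0,6] S  >  k=4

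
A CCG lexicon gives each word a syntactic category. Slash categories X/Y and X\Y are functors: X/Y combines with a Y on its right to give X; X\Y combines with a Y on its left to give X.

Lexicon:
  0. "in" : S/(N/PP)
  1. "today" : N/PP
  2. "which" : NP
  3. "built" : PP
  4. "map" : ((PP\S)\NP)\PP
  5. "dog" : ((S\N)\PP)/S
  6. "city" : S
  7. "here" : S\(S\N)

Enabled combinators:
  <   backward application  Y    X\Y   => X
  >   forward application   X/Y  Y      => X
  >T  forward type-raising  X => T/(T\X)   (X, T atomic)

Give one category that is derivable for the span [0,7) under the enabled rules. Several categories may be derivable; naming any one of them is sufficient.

[0,8] S   <
  [0,7] S\N   <
    [0,5] PP   <
      [0,2] S   >
        [0,1] "in" : S/(N/PP)
        [1,2] "today" : N/PP
      [2,5] PP\S   <
        [2,3] "which" : NP
        [3,5] (PP\S)\NP   <
          [3,4] "built" : PP
          [4,5] "map" : ((PP\S)\NP)\PP
    [5,7] (S\N)\PP   >
      [5,6] "dog" : ((S\N)\PP)/S
      [6,7] "city" : S
  [7,8] "here" : S\(S\N)

S\N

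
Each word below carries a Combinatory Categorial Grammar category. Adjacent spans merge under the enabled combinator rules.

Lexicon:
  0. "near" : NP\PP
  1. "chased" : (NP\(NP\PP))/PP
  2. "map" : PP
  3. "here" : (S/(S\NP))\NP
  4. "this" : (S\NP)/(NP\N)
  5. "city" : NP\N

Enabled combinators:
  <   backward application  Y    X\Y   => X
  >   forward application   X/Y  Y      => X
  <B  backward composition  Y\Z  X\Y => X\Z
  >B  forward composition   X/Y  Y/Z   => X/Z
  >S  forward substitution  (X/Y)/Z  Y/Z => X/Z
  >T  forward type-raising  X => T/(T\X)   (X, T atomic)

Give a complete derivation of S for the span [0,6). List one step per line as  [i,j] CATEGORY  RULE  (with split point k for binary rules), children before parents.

[0,6] S   >
  [0,4] S/(S\NP)   <
    [0,3] NP   <
      [0,1] "near" : NP\PP
      [1,3] NP\(NP\PP)   >
        [1,2] "chased" : (NP\(NP\PP))/PP
        [2,3] "map" : PP
    [3,4] "here" : (S/(S\NP))\NP
  [4,6] S\NP   >
    [4,5] "this" : (S\NP)/(NP\N)
    [5,6] "city" : NP\N

[0,1] NP\PP  lex  "near"
[1,2] (NP\(NP\PP))/PP  lex  "chased"
[2,3] PP  lex  "map"
[1,3] NP\(NP\PP)  >  k=2
[0,3] NP  <  k=1
[3,4] (S/(S\NP))\NP  lex  "here"
[0,4] S/(S\NP)  <  k=3
[4,5] (S\NP)/(NP\N)  lex  "this"
[5,6] NP\N  lex  "city"
[4,6] S\NP  >  k=5
[0,6] S  >  k=4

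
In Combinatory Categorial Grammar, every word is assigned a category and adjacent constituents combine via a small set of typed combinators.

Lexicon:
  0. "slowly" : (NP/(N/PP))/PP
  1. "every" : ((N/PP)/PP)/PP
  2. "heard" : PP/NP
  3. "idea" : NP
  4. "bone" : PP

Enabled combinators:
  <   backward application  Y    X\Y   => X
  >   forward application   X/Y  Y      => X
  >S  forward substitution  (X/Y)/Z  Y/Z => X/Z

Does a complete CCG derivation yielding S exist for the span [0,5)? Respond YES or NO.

(NP/(N/PP))/PP ((N/PP)/PP)/PP PP/NP NP PP
CKY chart[0,5] = {NP}; S ∉ chart

NO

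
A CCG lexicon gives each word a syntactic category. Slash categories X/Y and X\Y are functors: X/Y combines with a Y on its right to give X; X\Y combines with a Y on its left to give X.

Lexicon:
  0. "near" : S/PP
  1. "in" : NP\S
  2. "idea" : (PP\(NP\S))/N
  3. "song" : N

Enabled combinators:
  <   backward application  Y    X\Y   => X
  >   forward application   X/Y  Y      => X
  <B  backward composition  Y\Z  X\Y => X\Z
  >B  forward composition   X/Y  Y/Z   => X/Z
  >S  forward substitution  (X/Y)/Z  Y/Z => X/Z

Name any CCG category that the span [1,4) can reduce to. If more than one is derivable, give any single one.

[0,4] S   >
  [0,1] "near" : S/PP
  [1,4] PP   <
    [1,2] "in" : NP\S
    [2,4] PP\(NP\S)   >
      [2,3] "idea" : (PP\(NP\S))/N
      [3,4] "song" : N

PP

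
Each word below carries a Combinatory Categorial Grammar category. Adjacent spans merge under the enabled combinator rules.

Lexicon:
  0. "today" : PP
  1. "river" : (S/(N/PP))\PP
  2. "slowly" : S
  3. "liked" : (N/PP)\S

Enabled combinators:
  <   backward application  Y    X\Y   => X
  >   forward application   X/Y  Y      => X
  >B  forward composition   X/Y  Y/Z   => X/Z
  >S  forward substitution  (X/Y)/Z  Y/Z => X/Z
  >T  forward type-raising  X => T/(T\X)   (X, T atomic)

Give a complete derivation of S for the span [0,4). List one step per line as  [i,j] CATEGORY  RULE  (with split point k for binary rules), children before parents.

[0,1] PP  lex  "today"
[1,2] (S/(N/PP))\PP  lex  "river"
[0,2] S/(N/PP)  <  k=1
[2,3] S  lex  "slowly"
[3,4] (N/PP)\S  lex  "liked"
[2,4] N/PP  <  k=3
[0,4] S  >  k=2

[0,4] S   >
  [0,2] S/(N/PP)   <
    [0,1] "today" : PP
    [1,2] "river" : (S/(N/PP))\PP
  [2,4] N/PP   <
    [2,3] "slowly" : S
    [3,4] "liked" : (N/PP)\S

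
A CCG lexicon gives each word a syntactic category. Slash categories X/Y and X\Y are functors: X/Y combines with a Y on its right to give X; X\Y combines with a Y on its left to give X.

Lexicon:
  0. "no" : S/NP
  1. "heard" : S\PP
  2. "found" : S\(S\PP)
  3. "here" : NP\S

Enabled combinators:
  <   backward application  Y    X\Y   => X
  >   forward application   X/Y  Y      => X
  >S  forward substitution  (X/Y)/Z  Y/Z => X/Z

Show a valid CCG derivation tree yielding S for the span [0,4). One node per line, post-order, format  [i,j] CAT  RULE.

[0,1] S/NP  lex  "no"
[1,2] S\PP  lex  "heard"
[2,3] S\(S\PP)  lex  "found"
[1,3] S  <  k=2
[3,4] NP\S  lex  "here"
[1,4] NP  <  k=3
[0,4] S  >  k=1

[0,4] S   >
  [0,1] "no" : S/NP
  [1,4] NP   <
    [1,3] S   <
      [1,2] "heard" : S\PP
      [2,3] "found" : S\(S\PP)
    [3,4] "here" : NP\S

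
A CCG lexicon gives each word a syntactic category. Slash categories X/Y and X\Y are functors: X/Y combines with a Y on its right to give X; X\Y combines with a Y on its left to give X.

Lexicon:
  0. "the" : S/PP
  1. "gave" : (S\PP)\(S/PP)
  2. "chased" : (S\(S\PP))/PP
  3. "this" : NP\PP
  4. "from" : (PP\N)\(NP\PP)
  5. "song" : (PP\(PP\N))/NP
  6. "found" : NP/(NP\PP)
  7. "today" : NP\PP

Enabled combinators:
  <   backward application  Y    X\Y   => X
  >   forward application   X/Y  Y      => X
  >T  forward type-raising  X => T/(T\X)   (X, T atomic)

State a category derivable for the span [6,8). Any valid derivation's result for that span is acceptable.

[0,8] S   <
  [0,2] S\PP   <
    [0,1] "the" : S/PP
    [1,2] "gave" : (S\PP)\(S/PP)
  [2,8] S\(S\PP)   >
    [2,3] "chased" : (S\(S\PP))/PP
    [3,8] PP   <
      [3,5] PP\N   <
        [3,4] "this" : NP\PP
        [4,5] "from" : (PP\N)\(NP\PP)
      [5,8] PP\(PP\N)   >
        [5,6] "song" : (PP\(PP\N))/NP
        [6,8] NP   >
          [6,7] "found" : NP/(NP\PP)
          [7,8] "today" : NP\PP

NP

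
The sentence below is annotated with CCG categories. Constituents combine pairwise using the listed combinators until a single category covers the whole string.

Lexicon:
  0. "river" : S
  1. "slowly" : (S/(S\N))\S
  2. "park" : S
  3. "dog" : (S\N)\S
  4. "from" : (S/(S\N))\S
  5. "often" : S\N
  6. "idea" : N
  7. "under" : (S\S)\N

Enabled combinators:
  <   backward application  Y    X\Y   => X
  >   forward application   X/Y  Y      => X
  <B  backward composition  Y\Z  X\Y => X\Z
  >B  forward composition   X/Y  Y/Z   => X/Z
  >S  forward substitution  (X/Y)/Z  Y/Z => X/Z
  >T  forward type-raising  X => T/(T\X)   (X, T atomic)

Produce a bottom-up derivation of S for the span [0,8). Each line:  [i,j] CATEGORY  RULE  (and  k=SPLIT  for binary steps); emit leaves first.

[0,1] S  lex  "river"
[1,2] (S/(S\N))\S  lex  "slowly"
[0,2] S/(S\N)  <  k=1
[2,3] S  lex  "park"
[3,4] (S\N)\S  lex  "dog"
[2,4] S\N  <  k=3
[0,4] S  >  k=2
[4,5] (S/(S\N))\S  lex  "from"
[0,5] S/(S\N)  <  k=4
[5,6] S\N  lex  "often"
[6,7] N  lex  "idea"
[7,8] (S\S)\N  lex  "under"
[6,8] S\S  <  k=7
[5,8] S\N  <B  k=6
[0,8] S  >  k=5

[0,8] S   >
  [0,5] S/(S\N)   <
    [0,4] S   >
      [0,2] S/(S\N)   <
        [0,1] "river" : S
        [1,2] "slowly" : (S/(S\N))\S
      [2,4] S\N   <
        [2,3] "park" : S
        [3,4] "dog" : (S\N)\S
    [4,5] "from" : (S/(S\N))\S
  [5,8] S\N   <B
    [5,6] "often" : S\N
    [6,8] S\S   <
      [6,7] "idea" : N
      [7,8] "under" : (S\S)\N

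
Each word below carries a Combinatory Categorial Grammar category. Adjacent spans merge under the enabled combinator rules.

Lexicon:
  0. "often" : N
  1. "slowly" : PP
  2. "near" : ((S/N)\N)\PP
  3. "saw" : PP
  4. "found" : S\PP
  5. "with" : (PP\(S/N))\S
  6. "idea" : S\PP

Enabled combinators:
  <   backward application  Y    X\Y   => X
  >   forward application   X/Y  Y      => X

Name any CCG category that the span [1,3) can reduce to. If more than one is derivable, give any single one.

[0,7] S   <
  [0,6] PP   <
    [0,3] S/N   <
      [0,1] "often" : N
      [1,3] (S/N)\N   <
        [1,2] "slowly" : PP
        [2,3] "near" : ((S/N)\N)\PP
    [3,6] PP\(S/N)   <
      [3,5] S   <
        [3,4] "saw" : PP
        [4,5] "found" : S\PP
      [5,6] "with" : (PP\(S/N))\S
  [6,7] "idea" : S\PP

(S/N)\N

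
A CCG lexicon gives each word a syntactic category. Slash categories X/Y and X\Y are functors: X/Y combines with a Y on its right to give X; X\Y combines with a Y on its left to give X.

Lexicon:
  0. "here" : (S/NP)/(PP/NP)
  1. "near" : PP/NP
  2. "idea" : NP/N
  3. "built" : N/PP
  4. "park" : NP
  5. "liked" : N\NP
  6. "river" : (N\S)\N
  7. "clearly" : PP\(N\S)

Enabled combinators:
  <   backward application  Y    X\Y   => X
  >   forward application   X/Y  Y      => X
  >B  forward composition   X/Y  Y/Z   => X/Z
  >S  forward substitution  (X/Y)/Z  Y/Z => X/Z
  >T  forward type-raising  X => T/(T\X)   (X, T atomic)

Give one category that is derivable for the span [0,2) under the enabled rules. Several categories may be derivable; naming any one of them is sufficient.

S/NP

[0,8] S   >
  [0,3] S/N   >B
    [0,2] S/NP   >
      [0,1] "here" : (S/NP)/(PP/NP)
      [1,2] "near" : PP/NP
    [2,3] "idea" : NP/N
  [3,8] N   >
    [3,4] "built" : N/PP
    [4,8] PP   <
      [4,7] N\S   <
        [4,6] N   <
          [4,5] "park" : NP
          [5,6] "liked" : N\NP
        [6,7] "river" : (N\S)\N
      [7,8] "clearly" : PP\(N\S)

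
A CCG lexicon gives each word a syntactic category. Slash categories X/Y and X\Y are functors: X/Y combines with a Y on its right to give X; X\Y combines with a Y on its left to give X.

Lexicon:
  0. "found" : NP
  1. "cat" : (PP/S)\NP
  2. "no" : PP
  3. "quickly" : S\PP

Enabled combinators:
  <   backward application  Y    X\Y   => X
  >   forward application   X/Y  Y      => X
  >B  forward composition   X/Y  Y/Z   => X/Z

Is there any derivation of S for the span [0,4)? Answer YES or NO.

NO

NP (PP/S)\NP PP S\PP
CKY chart[0,4] = {PP}; S ∉ chart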